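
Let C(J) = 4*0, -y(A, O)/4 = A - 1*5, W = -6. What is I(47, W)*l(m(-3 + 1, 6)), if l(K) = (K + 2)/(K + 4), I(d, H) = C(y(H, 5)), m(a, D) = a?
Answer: 0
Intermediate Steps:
y(A, O) = 20 - 4*A (y(A, O) = -4*(A - 1*5) = -4*(A - 5) = -4*(-5 + A) = 20 - 4*A)
C(J) = 0
I(d, H) = 0
l(K) = (2 + K)/(4 + K)
I(47, W)*l(m(-3 + 1, 6)) = 0*((2 + (-3 + 1))/(4 + (-3 + 1))) = 0*((2 - 2)/(4 - 2)) = 0*(0/2) = 0*((1/2)*0) = 0*0 = 0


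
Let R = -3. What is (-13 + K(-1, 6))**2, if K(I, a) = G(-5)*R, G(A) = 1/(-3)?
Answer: 144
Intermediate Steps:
G(A) = -1/3
K(I, a) = 1 (K(I, a) = -1/3*(-3) = 1)
(-13 + K(-1, 6))**2 = (-13 + 1)**2 = (-12)**2 = 144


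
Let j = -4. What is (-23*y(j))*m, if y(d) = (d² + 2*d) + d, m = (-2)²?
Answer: -368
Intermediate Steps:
m = 4
y(d) = d² + 3*d
(-23*y(j))*m = -(-92)*(3 - 4)*4 = -(-92)*(-1)*4 = -23*4*4 = -92*4 = -368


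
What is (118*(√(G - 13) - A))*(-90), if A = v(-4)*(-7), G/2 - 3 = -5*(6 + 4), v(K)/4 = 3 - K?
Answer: -2081520 - 10620*I*√107 ≈ -2.0815e+6 - 1.0985e+5*I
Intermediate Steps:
v(K) = 12 - 4*K (v(K) = 4*(3 - K) = 12 - 4*K)
G = -94 (G = 6 + 2*(-5*(6 + 4)) = 6 + 2*(-5*10) = 6 + 2*(-50) = 6 - 100 = -94)
A = -196 (A = (12 - 4*(-4))*(-7) = (12 + 16)*(-7) = 28*(-7) = -196)
(118*(√(G - 13) - A))*(-90) = (118*(√(-94 - 13) - 1*(-196)))*(-90) = (118*(√(-107) + 196))*(-90) = (118*(I*√107 + 196))*(-90) = (118*(196 + I*√107))*(-90) = (23128 + 118*I*√107)*(-90) = -2081520 - 10620*I*√107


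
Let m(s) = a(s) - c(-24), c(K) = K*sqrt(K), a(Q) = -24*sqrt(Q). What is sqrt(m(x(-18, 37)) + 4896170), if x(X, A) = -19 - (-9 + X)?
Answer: sqrt(4896170 - 48*sqrt(2) + 48*I*sqrt(6)) ≈ 2212.7 + 0.03*I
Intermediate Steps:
c(K) = K**(3/2)
x(X, A) = -10 - X (x(X, A) = -19 + (9 - X) = -10 - X)
m(s) = -24*sqrt(s) + 48*I*sqrt(6) (m(s) = -24*sqrt(s) - (-24)**(3/2) = -24*sqrt(s) - (-48)*I*sqrt(6) = -24*sqrt(s) + 48*I*sqrt(6))
sqrt(m(x(-18, 37)) + 4896170) = sqrt((-24*sqrt(-10 - 1*(-18)) + 48*I*sqrt(6)) + 4896170) = sqrt((-24*sqrt(-10 + 18) + 48*I*sqrt(6)) + 4896170) = sqrt((-48*sqrt(2) + 48*I*sqrt(6)) + 4896170) = sqrt(4896170 - 48*sqrt(2) + 48*I*sqrt(6))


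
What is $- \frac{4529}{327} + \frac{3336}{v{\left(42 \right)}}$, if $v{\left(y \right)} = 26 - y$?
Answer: $- \frac{145417}{654} \approx -222.35$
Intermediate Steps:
$- \frac{4529}{327} + \frac{3336}{v{\left(42 \right)}} = - \frac{4529}{327} + \frac{3336}{26 - 42} = \left(-4529\right) \frac{1}{327} + \frac{3336}{26 - 42} = - \frac{4529}{327} + \frac{3336}{-16} = - \frac{4529}{327} + 3336 \left(- \frac{1}{16}\right) = - \frac{4529}{327} - \frac{417}{2} = - \frac{145417}{654}$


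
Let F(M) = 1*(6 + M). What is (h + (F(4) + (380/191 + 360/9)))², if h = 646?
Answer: 17773155856/36481 ≈ 4.8719e+5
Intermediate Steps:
F(M) = 6 + M
(h + (F(4) + (380/191 + 360/9)))² = (646 + ((6 + 4) + (380/191 + 360/9)))² = (646 + (10 + (380*(1/191) + 360*(⅑))))² = (646 + (10 + (380/191 + 40)))² = (646 + (10 + 8020/191))² = (646 + 9930/191)² = (133316/191)² = 17773155856/36481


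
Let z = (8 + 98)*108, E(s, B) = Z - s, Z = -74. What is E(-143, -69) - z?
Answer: -11379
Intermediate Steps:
E(s, B) = -74 - s
z = 11448 (z = 106*108 = 11448)
E(-143, -69) - z = (-74 - 1*(-143)) - 1*11448 = (-74 + 143) - 11448 = 69 - 11448 = -11379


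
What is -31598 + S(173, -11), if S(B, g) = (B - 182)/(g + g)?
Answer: -695147/22 ≈ -31598.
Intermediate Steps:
S(B, g) = (-182 + B)/(2*g) (S(B, g) = (-182 + B)/((2*g)) = (-182 + B)*(1/(2*g)) = (-182 + B)/(2*g))
-31598 + S(173, -11) = -31598 + (½)*(-182 + 173)/(-11) = -31598 + (½)*(-1/11)*(-9) = -31598 + 9/22 = -695147/22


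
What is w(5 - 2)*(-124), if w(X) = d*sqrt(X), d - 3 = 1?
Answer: -496*sqrt(3) ≈ -859.10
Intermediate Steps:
d = 4 (d = 3 + 1 = 4)
w(X) = 4*sqrt(X)
w(5 - 2)*(-124) = (4*sqrt(5 - 2))*(-124) = (4*sqrt(3))*(-124) = -496*sqrt(3)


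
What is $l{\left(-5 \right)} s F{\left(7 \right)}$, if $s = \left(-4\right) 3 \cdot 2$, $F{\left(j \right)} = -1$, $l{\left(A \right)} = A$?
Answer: $-120$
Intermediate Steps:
$s = -24$ ($s = \left(-12\right) 2 = -24$)
$l{\left(-5 \right)} s F{\left(7 \right)} = \left(-5\right) \left(-24\right) \left(-1\right) = 120 \left(-1\right) = -120$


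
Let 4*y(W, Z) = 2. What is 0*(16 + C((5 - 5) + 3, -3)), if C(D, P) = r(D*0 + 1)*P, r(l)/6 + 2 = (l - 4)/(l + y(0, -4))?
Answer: 0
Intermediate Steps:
y(W, Z) = ½ (y(W, Z) = (¼)*2 = ½)
r(l) = -12 + 6*(-4 + l)/(½ + l) (r(l) = -12 + 6*((l - 4)/(l + ½)) = -12 + 6*((-4 + l)/(½ + l)) = -12 + 6*(-4 + l)/(½ + l))
C(D, P) = -24*P (C(D, P) = (12*(-5 - (D*0 + 1))/(1 + 2*(D*0 + 1)))*P = (12*(-5 - (0 + 1))/(1 + 2*(0 + 1)))*P = (12*(-5 - 1*1)/(1 + 2*1))*P = (12*(-5 - 1)/(1 + 2))*P = (12*(-6)/3)*P = (12*(⅓)*(-6))*P = -24*P)
0*(16 + C((5 - 5) + 3, -3)) = 0*(16 - 24*(-3)) = 0*(16 + 72) = 0*88 = 0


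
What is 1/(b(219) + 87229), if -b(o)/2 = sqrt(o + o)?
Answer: 87229/7608896689 + 2*sqrt(438)/7608896689 ≈ 1.1470e-5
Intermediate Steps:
b(o) = -2*sqrt(2)*sqrt(o) (b(o) = -2*sqrt(o + o) = -2*sqrt(2)*sqrt(o))
1/(b(219) + 87229) = 1/(-2*sqrt(2)*sqrt(219) + 87229) = 1/(-2*sqrt(438) + 87229) = 1/(87229 - 2*sqrt(438))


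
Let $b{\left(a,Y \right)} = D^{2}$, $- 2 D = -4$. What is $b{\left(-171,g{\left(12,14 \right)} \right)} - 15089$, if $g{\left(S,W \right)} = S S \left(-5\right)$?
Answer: $-15085$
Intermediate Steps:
$D = 2$ ($D = \left(- \frac{1}{2}\right) \left(-4\right) = 2$)
$g{\left(S,W \right)} = - 5 S^{2}$ ($g{\left(S,W \right)} = S^{2} \left(-5\right) = - 5 S^{2}$)
$b{\left(a,Y \right)} = 4$ ($b{\left(a,Y \right)} = 2^{2} = 4$)
$b{\left(-171,g{\left(12,14 \right)} \right)} - 15089 = 4 - 15089 = -15085$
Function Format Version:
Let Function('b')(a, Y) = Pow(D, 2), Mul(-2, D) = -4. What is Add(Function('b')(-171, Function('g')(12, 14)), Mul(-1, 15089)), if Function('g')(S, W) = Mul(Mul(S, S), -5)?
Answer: -15085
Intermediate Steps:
D = 2 (D = Mul(Rational(-1, 2), -4) = 2)
Function('g')(S, W) = Mul(-5, Pow(S, 2)) (Function('g')(S, W) = Mul(Pow(S, 2), -5) = Mul(-5, Pow(S, 2)))
Function('b')(a, Y) = 4 (Function('b')(a, Y) = Pow(2, 2) = 4)
Add(Function('b')(-171, Function('g')(12, 14)), Mul(-1, 15089)) = Add(4, Mul(-1, 15089)) = Add(4, -15089) = -15085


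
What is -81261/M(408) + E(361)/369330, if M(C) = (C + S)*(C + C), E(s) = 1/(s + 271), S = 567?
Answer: -1013229823/9920203800 ≈ -0.10214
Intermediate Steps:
E(s) = 1/(271 + s)
M(C) = 2*C*(567 + C) (M(C) = (C + 567)*(C + C) = (567 + C)*(2*C) = 2*C*(567 + C))
-81261/M(408) + E(361)/369330 = -81261*1/(816*(567 + 408)) + 1/((271 + 361)*369330) = -81261/(2*408*975) + (1/369330)/632 = -81261/795600 + (1/632)*(1/369330) = -81261*1/795600 + 1/233416560 = -9029/88400 + 1/233416560 = -1013229823/9920203800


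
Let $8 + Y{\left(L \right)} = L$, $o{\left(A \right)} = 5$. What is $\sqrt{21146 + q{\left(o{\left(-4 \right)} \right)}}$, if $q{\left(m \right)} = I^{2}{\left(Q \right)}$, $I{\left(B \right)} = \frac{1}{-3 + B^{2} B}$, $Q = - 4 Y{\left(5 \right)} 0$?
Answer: $\frac{\sqrt{190315}}{3} \approx 145.42$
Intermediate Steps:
$Y{\left(L \right)} = -8 + L$
$Q = 0$ ($Q = - 4 \left(-8 + 5\right) 0 = \left(-4\right) \left(-3\right) 0 = 12 \cdot 0 = 0$)
$I{\left(B \right)} = \frac{1}{-3 + B^{3}}$
$q{\left(m \right)} = \frac{1}{9}$ ($q{\left(m \right)} = \left(\frac{1}{-3 + 0^{3}}\right)^{2} = \left(\frac{1}{-3 + 0}\right)^{2} = \left(\frac{1}{-3}\right)^{2} = \left(- \frac{1}{3}\right)^{2} = \frac{1}{9}$)
$\sqrt{21146 + q{\left(o{\left(-4 \right)} \right)}} = \sqrt{21146 + \frac{1}{9}} = \sqrt{\frac{190315}{9}} = \frac{\sqrt{190315}}{3}$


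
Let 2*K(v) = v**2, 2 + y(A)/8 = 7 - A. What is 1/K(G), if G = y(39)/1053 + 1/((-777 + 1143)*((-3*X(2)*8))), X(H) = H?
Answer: 8449798735872/282025785721 ≈ 29.961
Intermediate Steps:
y(A) = 40 - 8*A (y(A) = -16 + 8*(7 - A) = -16 + (56 - 8*A) = 40 - 8*A)
G = -531061/2055456 (G = (40 - 8*39)/1053 + 1/((-777 + 1143)*((-3*2*8))) = (40 - 312)*(1/1053) + 1/(366*((-6*8))) = -272*1/1053 + (1/366)/(-48) = -272/1053 + (1/366)*(-1/48) = -272/1053 - 1/17568 = -531061/2055456 ≈ -0.25837)
K(v) = v**2/2
1/K(G) = 1/((-531061/2055456)**2/2) = 1/((1/2)*(282025785721/4224899367936)) = 1/(282025785721/8449798735872) = 8449798735872/282025785721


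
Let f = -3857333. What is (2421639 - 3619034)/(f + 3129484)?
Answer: 1197395/727849 ≈ 1.6451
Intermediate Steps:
(2421639 - 3619034)/(f + 3129484) = (2421639 - 3619034)/(-3857333 + 3129484) = -1197395/(-727849) = -1197395*(-1/727849) = 1197395/727849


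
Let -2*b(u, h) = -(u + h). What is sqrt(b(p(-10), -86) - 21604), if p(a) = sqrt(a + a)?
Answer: sqrt(-21647 + I*sqrt(5)) ≈ 0.0076 + 147.13*I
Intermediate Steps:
p(a) = sqrt(2)*sqrt(a) (p(a) = sqrt(2*a) = sqrt(2)*sqrt(a))
b(u, h) = h/2 + u/2 (b(u, h) = -(-1)*(u + h)/2 = -(-1)*(h + u)/2 = -(-h - u)/2 = h/2 + u/2)
sqrt(b(p(-10), -86) - 21604) = sqrt(((1/2)*(-86) + (sqrt(2)*sqrt(-10))/2) - 21604) = sqrt((-43 + (sqrt(2)*(I*sqrt(10)))/2) - 21604) = sqrt((-43 + (2*I*sqrt(5))/2) - 21604) = sqrt((-43 + I*sqrt(5)) - 21604) = sqrt(-21647 + I*sqrt(5))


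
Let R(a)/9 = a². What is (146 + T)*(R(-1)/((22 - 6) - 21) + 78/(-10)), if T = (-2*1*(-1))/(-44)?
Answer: -77064/55 ≈ -1401.2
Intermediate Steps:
R(a) = 9*a²
T = -1/22 (T = -2*(-1)*(-1/44) = 2*(-1/44) = -1/22 ≈ -0.045455)
(146 + T)*(R(-1)/((22 - 6) - 21) + 78/(-10)) = (146 - 1/22)*((9*(-1)²)/((22 - 6) - 21) + 78/(-10)) = 3211*((9*1)/(16 - 21) + 78*(-⅒))/22 = 3211*(9/(-5) - 39/5)/22 = 3211*(9*(-⅕) - 39/5)/22 = 3211*(-9/5 - 39/5)/22 = (3211/22)*(-48/5) = -77064/55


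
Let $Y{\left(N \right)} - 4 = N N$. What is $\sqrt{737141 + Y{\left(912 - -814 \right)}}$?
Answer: $\sqrt{3716221} \approx 1927.8$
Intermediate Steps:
$Y{\left(N \right)} = 4 + N^{2}$ ($Y{\left(N \right)} = 4 + N N = 4 + N^{2}$)
$\sqrt{737141 + Y{\left(912 - -814 \right)}} = \sqrt{737141 + \left(4 + \left(912 - -814\right)^{2}\right)} = \sqrt{737141 + \left(4 + \left(912 + 814\right)^{2}\right)} = \sqrt{737141 + \left(4 + 1726^{2}\right)} = \sqrt{737141 + \left(4 + 2979076\right)} = \sqrt{737141 + 2979080} = \sqrt{3716221}$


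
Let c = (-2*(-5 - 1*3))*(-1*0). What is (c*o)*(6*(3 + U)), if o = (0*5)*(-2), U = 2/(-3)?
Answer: 0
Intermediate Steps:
U = -2/3 (U = 2*(-1/3) = -2/3 ≈ -0.66667)
o = 0 (o = 0*(-2) = 0)
c = 0 (c = -2*(-5 - 3)*0 = -2*(-8)*0 = 16*0 = 0)
(c*o)*(6*(3 + U)) = (0*0)*(6*(3 - 2/3)) = 0*(6*(7/3)) = 0*14 = 0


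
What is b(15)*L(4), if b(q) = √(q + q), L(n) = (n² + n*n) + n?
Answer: 36*√30 ≈ 197.18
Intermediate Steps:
L(n) = n + 2*n² (L(n) = (n² + n²) + n = 2*n² + n = n + 2*n²)
b(q) = √2*√q (b(q) = √(2*q) = √2*√q)
b(15)*L(4) = (√2*√15)*(4*(1 + 2*4)) = √30*(4*(1 + 8)) = √30*(4*9) = √30*36 = 36*√30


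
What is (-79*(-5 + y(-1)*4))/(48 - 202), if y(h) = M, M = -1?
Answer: -711/154 ≈ -4.6169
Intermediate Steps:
y(h) = -1
(-79*(-5 + y(-1)*4))/(48 - 202) = (-79*(-5 - 1*4))/(48 - 202) = -79*(-5 - 4)/(-154) = -79*(-9)*(-1/154) = 711*(-1/154) = -711/154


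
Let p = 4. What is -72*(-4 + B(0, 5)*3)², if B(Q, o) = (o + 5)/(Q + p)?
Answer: -882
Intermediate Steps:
B(Q, o) = (5 + o)/(4 + Q) (B(Q, o) = (o + 5)/(Q + 4) = (5 + o)/(4 + Q))
-72*(-4 + B(0, 5)*3)² = -72*(-4 + ((5 + 5)/(4 + 0))*3)² = -72*(-4 + (10/4)*3)² = -72*(-4 + ((¼)*10)*3)² = -72*(-4 + (5/2)*3)² = -72*(-4 + 15/2)² = -72*(7/2)² = -72*49/4 = -882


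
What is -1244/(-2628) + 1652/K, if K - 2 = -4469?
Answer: 101291/978273 ≈ 0.10354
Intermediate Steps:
K = -4467 (K = 2 - 4469 = -4467)
-1244/(-2628) + 1652/K = -1244/(-2628) + 1652/(-4467) = -1244*(-1/2628) + 1652*(-1/4467) = 311/657 - 1652/4467 = 101291/978273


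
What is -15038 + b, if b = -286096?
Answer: -301134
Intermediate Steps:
-15038 + b = -15038 - 286096 = -301134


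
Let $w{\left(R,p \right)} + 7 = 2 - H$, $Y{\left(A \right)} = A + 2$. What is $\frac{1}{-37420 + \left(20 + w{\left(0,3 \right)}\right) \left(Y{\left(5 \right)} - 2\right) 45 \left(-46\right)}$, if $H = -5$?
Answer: $- \frac{1}{244420} \approx -4.0913 \cdot 10^{-6}$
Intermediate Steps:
$Y{\left(A \right)} = 2 + A$
$w{\left(R,p \right)} = 0$ ($w{\left(R,p \right)} = -7 + \left(2 - -5\right) = -7 + \left(2 + 5\right) = -7 + 7 = 0$)
$\frac{1}{-37420 + \left(20 + w{\left(0,3 \right)}\right) \left(Y{\left(5 \right)} - 2\right) 45 \left(-46\right)} = \frac{1}{-37420 + \left(20 + 0\right) \left(\left(2 + 5\right) - 2\right) 45 \left(-46\right)} = \frac{1}{-37420 + 20 \left(7 - 2\right) 45 \left(-46\right)} = \frac{1}{-37420 + 20 \cdot 5 \cdot 45 \left(-46\right)} = \frac{1}{-37420 + 100 \cdot 45 \left(-46\right)} = \frac{1}{-37420 + 4500 \left(-46\right)} = \frac{1}{-37420 - 207000} = \frac{1}{-244420} = - \frac{1}{244420}$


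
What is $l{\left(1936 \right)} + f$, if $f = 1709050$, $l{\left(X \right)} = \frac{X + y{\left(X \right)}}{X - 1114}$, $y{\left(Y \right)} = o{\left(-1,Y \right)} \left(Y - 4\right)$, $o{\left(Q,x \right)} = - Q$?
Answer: $\frac{702421484}{411} \approx 1.7091 \cdot 10^{6}$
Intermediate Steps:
$y{\left(Y \right)} = -4 + Y$ ($y{\left(Y \right)} = \left(-1\right) \left(-1\right) \left(Y - 4\right) = 1 \left(-4 + Y\right) = -4 + Y$)
$l{\left(X \right)} = \frac{-4 + 2 X}{-1114 + X}$ ($l{\left(X \right)} = \frac{X + \left(-4 + X\right)}{X - 1114} = \frac{-4 + 2 X}{-1114 + X}$)
$l{\left(1936 \right)} + f = \frac{2 \left(-2 + 1936\right)}{-1114 + 1936} + 1709050 = 2 \cdot \frac{1}{822} \cdot 1934 + 1709050 = \frac{1934}{411} + 1709050 = \frac{702421484}{411}$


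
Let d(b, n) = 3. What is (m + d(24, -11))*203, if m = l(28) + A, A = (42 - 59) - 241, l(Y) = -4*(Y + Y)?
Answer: -97237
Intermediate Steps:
l(Y) = -8*Y
A = -258 (A = -17 - 241 = -258)
m = -482 (m = -8*28 - 258 = -224 - 258 = -482)
(m + d(24, -11))*203 = (-482 + 3)*203 = -479*203 = -97237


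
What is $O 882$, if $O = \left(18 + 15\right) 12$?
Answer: $349272$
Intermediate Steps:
$O = 396$ ($O = 33 \cdot 12 = 396$)
$O 882 = 396 \cdot 882 = 349272$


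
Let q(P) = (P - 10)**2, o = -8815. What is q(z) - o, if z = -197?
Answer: 51664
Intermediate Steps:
q(P) = (-10 + P)**2
q(z) - o = (-10 - 197)**2 - 1*(-8815) = (-207)**2 + 8815 = 42849 + 8815 = 51664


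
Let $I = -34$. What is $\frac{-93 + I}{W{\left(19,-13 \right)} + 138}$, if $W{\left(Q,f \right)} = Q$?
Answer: $- \frac{127}{157} \approx -0.80892$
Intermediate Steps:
$\frac{-93 + I}{W{\left(19,-13 \right)} + 138} = \frac{-93 - 34}{19 + 138} = - \frac{127}{157}$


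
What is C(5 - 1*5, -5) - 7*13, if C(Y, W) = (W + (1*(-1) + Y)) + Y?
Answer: -97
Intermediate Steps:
C(Y, W) = -1 + W + 2*Y (C(Y, W) = (W + (-1 + Y)) + Y = (-1 + W + Y) + Y = -1 + W + 2*Y)
C(5 - 1*5, -5) - 7*13 = (-1 - 5 + 2*(5 - 1*5)) - 7*13 = (-1 - 5 + 2*(5 - 5)) - 91 = (-1 - 5 + 2*0) - 91 = (-1 - 5 + 0) - 91 = -6 - 91 = -97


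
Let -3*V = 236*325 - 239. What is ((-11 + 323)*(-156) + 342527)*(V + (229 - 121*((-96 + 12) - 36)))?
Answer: -3155414990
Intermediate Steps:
V = -25487 (V = -(236*325 - 239)/3 = -(76700 - 239)/3 = -⅓*76461 = -25487)
((-11 + 323)*(-156) + 342527)*(V + (229 - 121*((-96 + 12) - 36))) = ((-11 + 323)*(-156) + 342527)*(-25487 + (229 - 121*((-96 + 12) - 36))) = (312*(-156) + 342527)*(-25487 + (229 - 121*(-84 - 36))) = (-48672 + 342527)*(-25487 + (229 - 121*(-120))) = 293855*(-25487 + (229 + 14520)) = 293855*(-25487 + 14749) = 293855*(-10738) = -3155414990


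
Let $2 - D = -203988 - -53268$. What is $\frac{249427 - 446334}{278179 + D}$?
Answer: $- \frac{196907}{428901} \approx -0.4591$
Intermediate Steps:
$D = 150722$ ($D = 2 - \left(-203988 - -53268\right) = 2 - \left(-203988 + 53268\right) = 2 - -150720 = 2 + 150720 = 150722$)
$\frac{249427 - 446334}{278179 + D} = \frac{249427 - 446334}{278179 + 150722} = - \frac{196907}{428901}$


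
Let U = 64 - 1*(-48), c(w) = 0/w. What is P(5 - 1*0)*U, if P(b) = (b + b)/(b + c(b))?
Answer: 224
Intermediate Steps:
c(w) = 0
P(b) = 2 (P(b) = (b + b)/(b + 0) = (2*b)/b = 2)
U = 112 (U = 64 + 48 = 112)
P(5 - 1*0)*U = 2*112 = 224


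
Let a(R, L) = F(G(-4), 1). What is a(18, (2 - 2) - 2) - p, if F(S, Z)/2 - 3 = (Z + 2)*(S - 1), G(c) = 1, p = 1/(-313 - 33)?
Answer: 2077/346 ≈ 6.0029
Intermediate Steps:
p = -1/346 (p = 1/(-346) = -1/346 ≈ -0.0028902)
F(S, Z) = 6 + 2*(-1 + S)*(2 + Z) (F(S, Z) = 6 + 2*((Z + 2)*(S - 1)) = 6 + 2*((2 + Z)*(-1 + S)) = 6 + 2*((-1 + S)*(2 + Z)) = 6 + 2*(-1 + S)*(2 + Z))
a(R, L) = 6 (a(R, L) = 2 - 2*1 + 4*1 + 2*1*1 = 2 - 2 + 4 + 2 = 6)
a(18, (2 - 2) - 2) - p = 6 - 1*(-1/346) = 6 + 1/346 = 2077/346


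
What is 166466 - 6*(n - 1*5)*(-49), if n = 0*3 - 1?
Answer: 164702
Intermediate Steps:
n = -1 (n = 0 - 1 = -1)
166466 - 6*(n - 1*5)*(-49) = 166466 - 6*(-1 - 1*5)*(-49) = 166466 - 6*(-1 - 5)*(-49) = 166466 - 6*(-6)*(-49) = 166466 + 36*(-49) = 166466 - 1764 = 164702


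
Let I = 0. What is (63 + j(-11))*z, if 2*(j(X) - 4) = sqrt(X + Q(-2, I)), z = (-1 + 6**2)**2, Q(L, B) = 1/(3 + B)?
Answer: 82075 + 2450*I*sqrt(6)/3 ≈ 82075.0 + 2000.4*I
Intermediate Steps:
z = 1225 (z = (-1 + 36)**2 = 35**2 = 1225)
j(X) = 4 + sqrt(1/3 + X)/2 (j(X) = 4 + sqrt(X + 1/(3 + 0))/2 = 4 + sqrt(X + 1/3)/2 = 4 + sqrt(1/3 + X)/2)
(63 + j(-11))*z = (63 + (4 + sqrt(3 + 9*(-11))/6))*1225 = (63 + (4 + sqrt(3 - 99)/6))*1225 = (63 + (4 + sqrt(-96)/6))*1225 = (63 + (4 + (4*I*sqrt(6))/6))*1225 = (63 + (4 + 2*I*sqrt(6)/3))*1225 = (67 + 2*I*sqrt(6)/3)*1225 = 82075 + 2450*I*sqrt(6)/3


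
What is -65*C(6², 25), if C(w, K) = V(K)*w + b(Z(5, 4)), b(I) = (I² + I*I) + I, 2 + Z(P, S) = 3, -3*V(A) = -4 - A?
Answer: -22815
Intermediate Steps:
V(A) = 4/3 + A/3 (V(A) = -(-4 - A)/3 = 4/3 + A/3)
Z(P, S) = 1 (Z(P, S) = -2 + 3 = 1)
b(I) = I + 2*I² (b(I) = (I² + I²) + I = 2*I² + I = I + 2*I²)
C(w, K) = 3 + w*(4/3 + K/3) (C(w, K) = (4/3 + K/3)*w + 1*(1 + 2*1) = w*(4/3 + K/3) + 1*(1 + 2) = w*(4/3 + K/3) + 1*3 = w*(4/3 + K/3) + 3 = 3 + w*(4/3 + K/3))
-65*C(6², 25) = -65*(3 + (⅓)*6²*(4 + 25)) = -65*(3 + (⅓)*36*29) = -65*(3 + 348) = -65*351 = -22815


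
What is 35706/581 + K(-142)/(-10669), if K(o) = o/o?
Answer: 380946733/6198689 ≈ 61.456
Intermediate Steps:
K(o) = 1
35706/581 + K(-142)/(-10669) = 35706/581 + 1/(-10669) = 35706*(1/581) + 1*(-1/10669) = 35706/581 - 1/10669 = 380946733/6198689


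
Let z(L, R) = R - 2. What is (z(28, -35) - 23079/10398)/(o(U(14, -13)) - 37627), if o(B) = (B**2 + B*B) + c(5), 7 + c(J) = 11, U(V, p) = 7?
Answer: 27187/26012330 ≈ 0.0010452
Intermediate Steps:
c(J) = 4 (c(J) = -7 + 11 = 4)
z(L, R) = -2 + R
o(B) = 4 + 2*B**2 (o(B) = (B**2 + B*B) + 4 = (B**2 + B**2) + 4 = 2*B**2 + 4 = 4 + 2*B**2)
(z(28, -35) - 23079/10398)/(o(U(14, -13)) - 37627) = ((-2 - 35) - 23079/10398)/((4 + 2*7**2) - 37627) = (-37 - 23079*1/10398)/((4 + 2*49) - 37627) = (-37 - 7693/3466)/((4 + 98) - 37627) = -135935/(3466*(102 - 37627)) = -135935/3466/(-37525) = -135935/3466*(-1/37525) = 27187/26012330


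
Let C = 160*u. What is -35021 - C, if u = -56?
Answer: -26061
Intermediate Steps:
C = -8960 (C = 160*(-56) = -8960)
-35021 - C = -35021 - 1*(-8960) = -35021 + 8960 = -26061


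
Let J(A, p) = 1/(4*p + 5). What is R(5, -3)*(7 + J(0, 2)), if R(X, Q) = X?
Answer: 460/13 ≈ 35.385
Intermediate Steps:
J(A, p) = 1/(5 + 4*p)
R(5, -3)*(7 + J(0, 2)) = 5*(7 + 1/(5 + 4*2)) = 5*(7 + 1/(5 + 8)) = 5*(7 + 1/13) = 5*(92/13) = 460/13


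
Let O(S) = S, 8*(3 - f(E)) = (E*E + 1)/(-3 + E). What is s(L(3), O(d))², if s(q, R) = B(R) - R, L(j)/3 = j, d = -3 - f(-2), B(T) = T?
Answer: 0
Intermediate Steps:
f(E) = 3 - (1 + E²)/(8*(-3 + E)) (f(E) = 3 - (E*E + 1)/(8*(-3 + E)) = 3 - (E² + 1)/(8*(-3 + E)) = 3 - (1 + E²)/(8*(-3 + E)))
d = -49/8 (d = -3 - (-73 - 1*(-2)² + 24*(-2))/(8*(-3 - 2)) = -3 - (-73 - 1*4 - 48)/(8*(-5)) = -3 - (-1)*(-73 - 4 - 48)/(8*5) = -3 - (-1)*(-125)/(8*5) = -3 - 1*25/8 = -3 - 25/8 = -49/8 ≈ -6.1250)
L(j) = 3*j
s(q, R) = 0 (s(q, R) = R - R = 0)
s(L(3), O(d))² = 0² = 0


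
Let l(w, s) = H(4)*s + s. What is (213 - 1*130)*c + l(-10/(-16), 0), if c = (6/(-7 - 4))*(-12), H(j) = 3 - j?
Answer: 5976/11 ≈ 543.27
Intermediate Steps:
l(w, s) = 0 (l(w, s) = (3 - 1*4)*s + s = (3 - 4)*s + s = -s + s = 0)
c = 72/11 (c = (6/(-11))*(-12) = (6*(-1/11))*(-12) = -6/11*(-12) = 72/11 ≈ 6.5455)
(213 - 1*130)*c + l(-10/(-16), 0) = (213 - 1*130)*(72/11) + 0 = (213 - 130)*(72/11) + 0 = 83*(72/11) + 0 = 5976/11 + 0 = 5976/11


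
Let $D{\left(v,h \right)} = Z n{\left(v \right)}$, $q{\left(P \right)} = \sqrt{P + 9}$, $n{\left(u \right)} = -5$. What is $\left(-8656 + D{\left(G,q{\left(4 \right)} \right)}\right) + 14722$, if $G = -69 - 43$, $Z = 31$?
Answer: $5911$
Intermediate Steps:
$G = -112$ ($G = -69 - 43 = -112$)
$q{\left(P \right)} = \sqrt{9 + P}$
$D{\left(v,h \right)} = -155$ ($D{\left(v,h \right)} = 31 \left(-5\right) = -155$)
$\left(-8656 + D{\left(G,q{\left(4 \right)} \right)}\right) + 14722 = \left(-8656 - 155\right) + 14722 = -8811 + 14722 = 5911$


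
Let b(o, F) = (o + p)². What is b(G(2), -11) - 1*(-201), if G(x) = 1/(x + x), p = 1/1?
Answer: 3241/16 ≈ 202.56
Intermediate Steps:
p = 1 (p = 1*1 = 1)
G(x) = 1/(2*x)
b(o, F) = (1 + o)² (b(o, F) = (o + 1)² = (1 + o)²)
b(G(2), -11) - 1*(-201) = (1 + (½)/2)² - 1*(-201) = (1 + (½)*(½))² + 201 = (1 + ¼)² + 201 = (5/4)² + 201 = 25/16 + 201 = 3241/16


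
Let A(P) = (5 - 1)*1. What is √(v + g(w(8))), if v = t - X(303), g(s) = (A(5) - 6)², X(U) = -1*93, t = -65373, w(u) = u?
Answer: 2*I*√16319 ≈ 255.49*I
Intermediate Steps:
A(P) = 4 (A(P) = 4*1 = 4)
X(U) = -93
g(s) = 4 (g(s) = (4 - 6)² = (-2)² = 4)
v = -65280 (v = -65373 - 1*(-93) = -65373 + 93 = -65280)
√(v + g(w(8))) = √(-65280 + 4) = √(-65276) = 2*I*√16319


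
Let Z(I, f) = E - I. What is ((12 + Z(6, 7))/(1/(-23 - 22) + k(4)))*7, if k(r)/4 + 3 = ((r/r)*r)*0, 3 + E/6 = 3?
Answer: -1890/541 ≈ -3.4935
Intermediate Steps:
E = 0 (E = -18 + 6*3 = -18 + 18 = 0)
Z(I, f) = -I (Z(I, f) = 0 - I = -I)
k(r) = -12 (k(r) = -12 + 4*(((r/r)*r)*0) = -12 + 4*((1*r)*0) = -12 + 4*(r*0) = -12 + 4*0 = -12 + 0 = -12)
((12 + Z(6, 7))/(1/(-23 - 22) + k(4)))*7 = ((12 - 1*6)/(1/(-23 - 22) - 12))*7 = ((12 - 6)/(1/(-45) - 12))*7 = (6/(-1/45 - 12))*7 = (6/(-541/45))*7 = (6*(-45/541))*7 = -270/541*7 = -1890/541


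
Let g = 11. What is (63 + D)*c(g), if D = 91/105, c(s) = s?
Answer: 10538/15 ≈ 702.53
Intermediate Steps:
D = 13/15 (D = 91*(1/105) = 13/15 ≈ 0.86667)
(63 + D)*c(g) = (63 + 13/15)*11 = (958/15)*11 = 10538/15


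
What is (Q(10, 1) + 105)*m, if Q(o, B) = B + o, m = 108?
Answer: 12528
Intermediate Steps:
(Q(10, 1) + 105)*m = ((1 + 10) + 105)*108 = (11 + 105)*108 = 116*108 = 12528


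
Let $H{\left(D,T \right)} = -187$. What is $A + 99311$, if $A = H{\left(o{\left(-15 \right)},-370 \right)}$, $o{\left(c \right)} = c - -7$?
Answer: $99124$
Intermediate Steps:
$o{\left(c \right)} = 7 + c$ ($o{\left(c \right)} = c + 7 = 7 + c$)
$A = -187$
$A + 99311 = -187 + 99311 = 99124$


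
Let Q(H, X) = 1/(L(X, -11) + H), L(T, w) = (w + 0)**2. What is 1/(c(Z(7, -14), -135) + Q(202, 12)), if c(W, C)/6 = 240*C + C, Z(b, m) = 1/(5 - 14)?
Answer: -323/63052829 ≈ -5.1227e-6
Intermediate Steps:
L(T, w) = w**2
Z(b, m) = -1/9 (Z(b, m) = 1/(-9) = -1/9)
Q(H, X) = 1/(121 + H) (Q(H, X) = 1/((-11)**2 + H) = 1/(121 + H))
c(W, C) = 1446*C (c(W, C) = 6*(240*C + C) = 6*(241*C) = 1446*C)
1/(c(Z(7, -14), -135) + Q(202, 12)) = 1/(1446*(-135) + 1/(121 + 202)) = 1/(-195210 + 1/323) = 1/(-63052829/323) = -323/63052829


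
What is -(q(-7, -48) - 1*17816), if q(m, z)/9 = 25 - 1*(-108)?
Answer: 16619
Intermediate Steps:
q(m, z) = 1197 (q(m, z) = 9*(25 - 1*(-108)) = 9*(25 + 108) = 9*133 = 1197)
-(q(-7, -48) - 1*17816) = -(1197 - 1*17816) = -(1197 - 17816) = -1*(-16619) = 16619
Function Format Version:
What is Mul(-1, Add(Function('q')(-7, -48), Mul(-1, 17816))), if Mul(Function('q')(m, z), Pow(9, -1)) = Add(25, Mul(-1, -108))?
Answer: 16619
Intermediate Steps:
Function('q')(m, z) = 1197 (Function('q')(m, z) = Mul(9, Add(25, Mul(-1, -108))) = Mul(9, Add(25, 108)) = Mul(9, 133) = 1197)
Mul(-1, Add(Function('q')(-7, -48), Mul(-1, 17816))) = Mul(-1, Add(1197, Mul(-1, 17816))) = Mul(-1, Add(1197, -17816)) = Mul(-1, -16619) = 16619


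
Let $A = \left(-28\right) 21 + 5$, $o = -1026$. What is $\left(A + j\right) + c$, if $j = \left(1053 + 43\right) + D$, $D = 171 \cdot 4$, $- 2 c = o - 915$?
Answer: $\frac{4335}{2} \approx 2167.5$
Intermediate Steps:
$c = \frac{1941}{2}$ ($c = - \frac{-1026 - 915}{2} = \left(- \frac{1}{2}\right) \left(-1941\right) = \frac{1941}{2} \approx 970.5$)
$D = 684$
$A = -583$ ($A = -588 + 5 = -583$)
$j = 1780$ ($j = \left(1053 + 43\right) + 684 = 1096 + 684 = 1780$)
$\left(A + j\right) + c = \left(-583 + 1780\right) + \frac{1941}{2} = 1197 + \frac{1941}{2} = \frac{4335}{2}$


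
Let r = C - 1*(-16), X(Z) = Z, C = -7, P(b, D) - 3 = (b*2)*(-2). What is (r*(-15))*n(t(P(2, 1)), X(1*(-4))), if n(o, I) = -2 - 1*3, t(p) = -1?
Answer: 675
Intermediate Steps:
P(b, D) = 3 - 4*b (P(b, D) = 3 + (b*2)*(-2) = 3 + (2*b)*(-2) = 3 - 4*b)
n(o, I) = -5 (n(o, I) = -2 - 3 = -5)
r = 9 (r = -7 - 1*(-16) = -7 + 16 = 9)
(r*(-15))*n(t(P(2, 1)), X(1*(-4))) = (9*(-15))*(-5) = -135*(-5) = 675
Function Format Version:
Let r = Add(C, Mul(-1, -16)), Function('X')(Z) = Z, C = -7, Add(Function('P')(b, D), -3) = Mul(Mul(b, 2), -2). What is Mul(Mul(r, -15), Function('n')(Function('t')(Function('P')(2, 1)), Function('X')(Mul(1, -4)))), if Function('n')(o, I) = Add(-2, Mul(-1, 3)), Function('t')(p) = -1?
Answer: 675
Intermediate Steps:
Function('P')(b, D) = Add(3, Mul(-4, b)) (Function('P')(b, D) = Add(3, Mul(Mul(b, 2), -2)) = Add(3, Mul(Mul(2, b), -2)) = Add(3, Mul(-4, b)))
Function('n')(o, I) = -5 (Function('n')(o, I) = Add(-2, -3) = -5)
r = 9 (r = Add(-7, Mul(-1, -16)) = Add(-7, 16) = 9)
Mul(Mul(r, -15), Function('n')(Function('t')(Function('P')(2, 1)), Function('X')(Mul(1, -4)))) = Mul(Mul(9, -15), -5) = Mul(-135, -5) = 675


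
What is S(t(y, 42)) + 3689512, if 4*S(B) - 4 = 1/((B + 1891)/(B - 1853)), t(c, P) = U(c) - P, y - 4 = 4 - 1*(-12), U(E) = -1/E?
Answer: 545737967007/147916 ≈ 3.6895e+6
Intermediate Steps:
y = 20 (y = 4 + (4 - 1*(-12)) = 4 + (4 + 12) = 4 + 16 = 20)
t(c, P) = -P - 1/c (t(c, P) = -1/c - P = -P - 1/c)
S(B) = 1 + (-1853 + B)/(4*(1891 + B)) (S(B) = 1 + 1/(4*(((B + 1891)/(B - 1853)))) = 1 + 1/(4*(((1891 + B)/(-1853 + B)))) = 1 + ((-1853 + B)/(1891 + B))/4 = 1 + (-1853 + B)/(4*(1891 + B)))
S(t(y, 42)) + 3689512 = (5711 + 5*(-1*42 - 1/20))/(4*(1891 + (-1*42 - 1/20))) + 3689512 = (5711 + 5*(-42 - 1*1/20))/(4*(1891 + (-42 - 1*1/20))) + 3689512 = (5711 + 5*(-42 - 1/20))/(4*(1891 + (-42 - 1/20))) + 3689512 = (5711 + 5*(-841/20))/(4*(1891 - 841/20)) + 3689512 = (5711 - 841/4)/(4*(36979/20)) + 3689512 = (1/4)*(20/36979)*(22003/4) + 3689512 = 110015/147916 + 3689512 = 545737967007/147916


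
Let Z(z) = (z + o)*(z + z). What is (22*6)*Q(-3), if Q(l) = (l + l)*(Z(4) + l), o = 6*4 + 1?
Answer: -181368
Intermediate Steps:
o = 25 (o = 24 + 1 = 25)
Z(z) = 2*z*(25 + z) (Z(z) = (z + 25)*(z + z) = (25 + z)*(2*z) = 2*z*(25 + z))
Q(l) = 2*l*(232 + l) (Q(l) = (l + l)*(2*4*(25 + 4) + l) = (2*l)*(2*4*29 + l) = (2*l)*(232 + l) = 2*l*(232 + l))
(22*6)*Q(-3) = (22*6)*(2*(-3)*(232 - 3)) = 132*(2*(-3)*229) = 132*(-1374) = -181368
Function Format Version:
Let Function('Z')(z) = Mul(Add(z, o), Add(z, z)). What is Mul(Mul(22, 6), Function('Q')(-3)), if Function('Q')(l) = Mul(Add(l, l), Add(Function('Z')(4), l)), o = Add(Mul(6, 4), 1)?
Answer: -181368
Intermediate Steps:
o = 25 (o = Add(24, 1) = 25)
Function('Z')(z) = Mul(2, z, Add(25, z)) (Function('Z')(z) = Mul(Add(z, 25), Add(z, z)) = Mul(Add(25, z), Mul(2, z)) = Mul(2, z, Add(25, z)))
Function('Q')(l) = Mul(2, l, Add(232, l)) (Function('Q')(l) = Mul(Add(l, l), Add(Mul(2, 4, Add(25, 4)), l)) = Mul(Mul(2, l), Add(Mul(2, 4, 29), l)) = Mul(Mul(2, l), Add(232, l)) = Mul(2, l, Add(232, l)))
Mul(Mul(22, 6), Function('Q')(-3)) = Mul(Mul(22, 6), Mul(2, -3, Add(232, -3))) = Mul(132, Mul(2, -3, 229)) = Mul(132, -1374) = -181368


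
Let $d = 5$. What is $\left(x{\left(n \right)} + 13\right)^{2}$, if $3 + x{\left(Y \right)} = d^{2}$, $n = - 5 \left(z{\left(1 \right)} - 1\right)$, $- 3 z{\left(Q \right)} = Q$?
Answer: $1225$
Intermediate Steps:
$z{\left(Q \right)} = - \frac{Q}{3}$
$n = \frac{20}{3}$ ($n = - 5 \left(\left(- \frac{1}{3}\right) 1 - 1\right) = - 5 \left(- \frac{1}{3} - 1\right) = \left(-5\right) \left(- \frac{4}{3}\right) = \frac{20}{3} \approx 6.6667$)
$x{\left(Y \right)} = 22$ ($x{\left(Y \right)} = -3 + 5^{2} = -3 + 25 = 22$)
$\left(x{\left(n \right)} + 13\right)^{2} = \left(22 + 13\right)^{2} = 35^{2} = 1225$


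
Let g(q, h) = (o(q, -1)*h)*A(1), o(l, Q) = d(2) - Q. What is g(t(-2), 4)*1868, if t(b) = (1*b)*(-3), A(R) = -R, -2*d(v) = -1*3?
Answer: -18680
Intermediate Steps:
d(v) = 3/2 (d(v) = -(-1)*3/2 = -½*(-3) = 3/2)
t(b) = -3*b (t(b) = b*(-3) = -3*b)
o(l, Q) = 3/2 - Q
g(q, h) = -5*h/2 (g(q, h) = ((3/2 - 1*(-1))*h)*(-1*1) = ((3/2 + 1)*h)*(-1) = (5*h/2)*(-1) = -5*h/2)
g(t(-2), 4)*1868 = -5/2*4*1868 = -10*1868 = -18680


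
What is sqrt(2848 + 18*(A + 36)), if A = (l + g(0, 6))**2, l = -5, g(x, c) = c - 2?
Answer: sqrt(3514) ≈ 59.279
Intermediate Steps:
g(x, c) = -2 + c
A = 1 (A = (-5 + (-2 + 6))**2 = (-5 + 4)**2 = (-1)**2 = 1)
sqrt(2848 + 18*(A + 36)) = sqrt(2848 + 18*(1 + 36)) = sqrt(2848 + 18*37) = sqrt(2848 + 666) = sqrt(3514)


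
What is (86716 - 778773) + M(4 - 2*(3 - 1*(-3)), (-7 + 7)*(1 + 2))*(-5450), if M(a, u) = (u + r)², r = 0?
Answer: -692057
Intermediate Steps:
M(a, u) = u² (M(a, u) = (u + 0)² = u²)
(86716 - 778773) + M(4 - 2*(3 - 1*(-3)), (-7 + 7)*(1 + 2))*(-5450) = (86716 - 778773) + ((-7 + 7)*(1 + 2))²*(-5450) = -692057 + (0*3)²*(-5450) = -692057 + 0²*(-5450) = -692057 + 0*(-5450) = -692057 + 0 = -692057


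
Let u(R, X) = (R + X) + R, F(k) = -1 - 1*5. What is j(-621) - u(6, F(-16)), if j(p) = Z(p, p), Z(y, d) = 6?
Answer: 0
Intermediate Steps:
j(p) = 6
F(k) = -6 (F(k) = -1 - 5 = -6)
u(R, X) = X + 2*R
j(-621) - u(6, F(-16)) = 6 - (-6 + 2*6) = 6 - (-6 + 12) = 6 - 1*6 = 6 - 6 = 0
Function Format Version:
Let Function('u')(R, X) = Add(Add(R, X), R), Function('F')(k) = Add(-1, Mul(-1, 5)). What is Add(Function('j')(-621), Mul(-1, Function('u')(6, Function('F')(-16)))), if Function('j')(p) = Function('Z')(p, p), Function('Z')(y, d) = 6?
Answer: 0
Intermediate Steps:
Function('j')(p) = 6
Function('F')(k) = -6 (Function('F')(k) = Add(-1, -5) = -6)
Function('u')(R, X) = Add(X, Mul(2, R))
Add(Function('j')(-621), Mul(-1, Function('u')(6, Function('F')(-16)))) = Add(6, Mul(-1, Add(-6, Mul(2, 6)))) = Add(6, Mul(-1, Add(-6, 12))) = Add(6, Mul(-1, 6)) = Add(6, -6) = 0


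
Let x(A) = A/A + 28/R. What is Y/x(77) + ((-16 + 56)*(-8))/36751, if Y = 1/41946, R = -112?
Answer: -20060578/2312336169 ≈ -0.0086755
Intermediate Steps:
Y = 1/41946 ≈ 2.3840e-5
x(A) = 3/4 (x(A) = A/A + 28/(-112) = 1 + 28*(-1/112) = 1 - 1/4 = 3/4)
Y/x(77) + ((-16 + 56)*(-8))/36751 = 1/(41946*(3/4)) + ((-16 + 56)*(-8))/36751 = (1/41946)*(4/3) + (40*(-8))*(1/36751) = 2/62919 - 320*1/36751 = 2/62919 - 320/36751 = -20060578/2312336169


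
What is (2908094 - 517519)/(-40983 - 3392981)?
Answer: -2390575/3433964 ≈ -0.69616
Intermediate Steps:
(2908094 - 517519)/(-40983 - 3392981) = 2390575/(-3433964) = 2390575*(-1/3433964) = -2390575/3433964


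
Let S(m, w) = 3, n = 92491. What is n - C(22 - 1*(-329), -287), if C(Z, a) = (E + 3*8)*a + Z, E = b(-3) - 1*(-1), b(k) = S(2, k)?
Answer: 100176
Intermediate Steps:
b(k) = 3
E = 4 (E = 3 - 1*(-1) = 3 + 1 = 4)
C(Z, a) = Z + 28*a (C(Z, a) = (4 + 3*8)*a + Z = (4 + 24)*a + Z = 28*a + Z = Z + 28*a)
n - C(22 - 1*(-329), -287) = 92491 - ((22 - 1*(-329)) + 28*(-287)) = 92491 - ((22 + 329) - 8036) = 92491 - (351 - 8036) = 92491 - 1*(-7685) = 92491 + 7685 = 100176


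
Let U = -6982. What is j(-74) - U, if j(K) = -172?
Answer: 6810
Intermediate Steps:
j(-74) - U = -172 - 1*(-6982) = -172 + 6982 = 6810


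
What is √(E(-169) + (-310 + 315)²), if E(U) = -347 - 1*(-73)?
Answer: I*√249 ≈ 15.78*I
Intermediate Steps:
E(U) = -274 (E(U) = -347 + 73 = -274)
√(E(-169) + (-310 + 315)²) = √(-274 + (-310 + 315)²) = √(-274 + 5²) = √(-274 + 25) = √(-249) = I*√249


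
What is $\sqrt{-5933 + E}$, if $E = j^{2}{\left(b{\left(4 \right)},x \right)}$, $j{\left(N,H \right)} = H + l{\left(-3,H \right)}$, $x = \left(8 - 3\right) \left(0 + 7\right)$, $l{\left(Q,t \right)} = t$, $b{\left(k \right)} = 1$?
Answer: $i \sqrt{1033} \approx 32.14 i$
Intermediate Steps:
$x = 35$ ($x = 5 \cdot 7 = 35$)
$j{\left(N,H \right)} = 2 H$ ($j{\left(N,H \right)} = H + H = 2 H$)
$E = 4900$ ($E = \left(2 \cdot 35\right)^{2} = 70^{2} = 4900$)
$\sqrt{-5933 + E} = \sqrt{-5933 + 4900} = \sqrt{-1033} = i \sqrt{1033}$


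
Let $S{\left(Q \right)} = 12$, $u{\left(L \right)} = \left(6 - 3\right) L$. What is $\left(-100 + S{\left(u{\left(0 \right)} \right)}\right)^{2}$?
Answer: $7744$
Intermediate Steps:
$u{\left(L \right)} = 3 L$
$\left(-100 + S{\left(u{\left(0 \right)} \right)}\right)^{2} = \left(-100 + 12\right)^{2} = \left(-88\right)^{2} = 7744$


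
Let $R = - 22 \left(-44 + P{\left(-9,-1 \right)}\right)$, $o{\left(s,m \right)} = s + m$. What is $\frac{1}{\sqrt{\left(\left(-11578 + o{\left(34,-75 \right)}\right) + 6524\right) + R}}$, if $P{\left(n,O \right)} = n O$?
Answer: $- \frac{i \sqrt{173}}{865} \approx - 0.015206 i$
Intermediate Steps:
$P{\left(n,O \right)} = O n$
$o{\left(s,m \right)} = m + s$
$R = 770$ ($R = - 22 \left(-44 - -9\right) = - 22 \left(-44 + 9\right) = \left(-22\right) \left(-35\right) = 770$)
$\frac{1}{\sqrt{\left(\left(-11578 + o{\left(34,-75 \right)}\right) + 6524\right) + R}} = \frac{1}{\sqrt{\left(\left(-11578 + \left(-75 + 34\right)\right) + 6524\right) + 770}} = \frac{1}{\sqrt{\left(\left(-11578 - 41\right) + 6524\right) + 770}} = \frac{1}{\sqrt{\left(-11619 + 6524\right) + 770}} = \frac{1}{\sqrt{-5095 + 770}} = \frac{1}{\sqrt{-4325}} = \frac{1}{5 i \sqrt{173}} = - \frac{i \sqrt{173}}{865}$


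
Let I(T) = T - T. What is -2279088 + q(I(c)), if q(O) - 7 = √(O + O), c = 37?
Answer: -2279081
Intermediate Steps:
I(T) = 0
q(O) = 7 + √2*√O (q(O) = 7 + √(O + O) = 7 + √(2*O) = 7 + √2*√O)
-2279088 + q(I(c)) = -2279088 + (7 + √2*√0) = -2279088 + (7 + √2*0) = -2279088 + (7 + 0) = -2279088 + 7 = -2279081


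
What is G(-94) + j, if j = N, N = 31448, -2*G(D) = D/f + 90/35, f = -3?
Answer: 660052/21 ≈ 31431.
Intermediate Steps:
G(D) = -9/7 + D/6 (G(D) = -(D/(-3) + 90/35)/2 = -(D*(-1/3) + 90*(1/35))/2 = -(-D/3 + 18/7)/2 = -(18/7 - D/3)/2 = -9/7 + D/6)
j = 31448
G(-94) + j = (-9/7 + (1/6)*(-94)) + 31448 = (-9/7 - 47/3) + 31448 = -356/21 + 31448 = 660052/21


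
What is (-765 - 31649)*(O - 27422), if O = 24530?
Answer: 93741288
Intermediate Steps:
(-765 - 31649)*(O - 27422) = (-765 - 31649)*(24530 - 27422) = -32414*(-2892) = 93741288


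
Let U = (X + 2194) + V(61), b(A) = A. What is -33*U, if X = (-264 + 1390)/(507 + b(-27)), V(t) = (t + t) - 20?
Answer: -6067633/80 ≈ -75845.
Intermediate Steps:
V(t) = -20 + 2*t (V(t) = 2*t - 20 = -20 + 2*t)
X = 563/240 (X = (-264 + 1390)/(507 - 27) = 1126/480 = 1126*(1/480) = 563/240 ≈ 2.3458)
U = 551603/240 (U = (563/240 + 2194) + (-20 + 2*61) = 527123/240 + (-20 + 122) = 527123/240 + 102 = 551603/240 ≈ 2298.3)
-33*U = -33*551603/240 = -6067633/80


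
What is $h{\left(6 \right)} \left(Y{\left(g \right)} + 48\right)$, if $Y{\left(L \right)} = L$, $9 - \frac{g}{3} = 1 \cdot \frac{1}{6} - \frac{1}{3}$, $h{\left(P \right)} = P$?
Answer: $453$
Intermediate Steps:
$g = \frac{55}{2}$ ($g = 27 - 3 \left(1 \cdot \frac{1}{6} - \frac{1}{3}\right) = 27 - 3 \left(\frac{1}{6} - \frac{1}{3}\right) = 27 - - \frac{1}{2} = 27 + \frac{1}{2} = \frac{55}{2} \approx 27.5$)
$h{\left(6 \right)} \left(Y{\left(g \right)} + 48\right) = 6 \left(\frac{55}{2} + 48\right) = 6 \cdot \frac{151}{2} = 453$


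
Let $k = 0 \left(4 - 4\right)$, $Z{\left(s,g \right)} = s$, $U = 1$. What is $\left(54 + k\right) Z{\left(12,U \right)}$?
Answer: $648$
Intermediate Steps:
$k = 0$ ($k = 0 \cdot 0 = 0$)
$\left(54 + k\right) Z{\left(12,U \right)} = \left(54 + 0\right) 12 = 54 \cdot 12 = 648$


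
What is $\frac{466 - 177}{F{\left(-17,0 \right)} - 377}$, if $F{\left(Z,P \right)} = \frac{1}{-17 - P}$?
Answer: $- \frac{4913}{6410} \approx -0.76646$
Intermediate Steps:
$\frac{466 - 177}{F{\left(-17,0 \right)} - 377} = \frac{466 - 177}{- \frac{1}{17 + 0} - 377} = \frac{289}{- \frac{1}{17} - 377} = \frac{289}{- \frac{6410}{17}} = 289 \left(- \frac{17}{6410}\right) = - \frac{4913}{6410}$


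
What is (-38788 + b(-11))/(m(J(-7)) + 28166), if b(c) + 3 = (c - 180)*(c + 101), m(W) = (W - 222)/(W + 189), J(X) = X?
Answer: -10188542/5125983 ≈ -1.9876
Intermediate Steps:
m(W) = (-222 + W)/(189 + W)
b(c) = -3 + (-180 + c)*(101 + c) (b(c) = -3 + (c - 180)*(c + 101) = -3 + (-180 + c)*(101 + c))
(-38788 + b(-11))/(m(J(-7)) + 28166) = (-38788 + (-18183 + (-11)**2 - 79*(-11)))/((-222 - 7)/(189 - 7) + 28166) = (-38788 + (-18183 + 121 + 869))/(-229/182 + 28166) = (-38788 - 17193)/((1/182)*(-229) + 28166) = -55981/(-229/182 + 28166) = -55981/5125983/182 = -55981*182/5125983 = -10188542/5125983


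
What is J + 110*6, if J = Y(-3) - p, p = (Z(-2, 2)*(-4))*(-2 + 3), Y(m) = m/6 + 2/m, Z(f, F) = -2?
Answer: 3905/6 ≈ 650.83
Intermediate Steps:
Y(m) = 2/m + m/6 (Y(m) = m*(⅙) + 2/m = m/6 + 2/m = 2/m + m/6)
p = 8 (p = (-2*(-4))*(-2 + 3) = 8*1 = 8)
J = -55/6 (J = (2/(-3) + (⅙)*(-3)) - 1*8 = (2*(-⅓) - ½) - 8 = (-⅔ - ½) - 8 = -7/6 - 8 = -55/6 ≈ -9.1667)
J + 110*6 = -55/6 + 110*6 = -55/6 + 660 = 3905/6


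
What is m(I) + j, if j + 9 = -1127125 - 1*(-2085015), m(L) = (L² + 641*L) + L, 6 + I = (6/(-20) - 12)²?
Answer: 10722663641/10000 ≈ 1.0723e+6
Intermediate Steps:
I = 14529/100 (I = -6 + (6/(-20) - 12)² = -6 + (6*(-1/20) - 12)² = -6 + (-3/10 - 12)² = -6 + (-123/10)² = -6 + 15129/100 = 14529/100 ≈ 145.29)
m(L) = L² + 642*L
j = 957881 (j = -9 + (-1127125 - 1*(-2085015)) = -9 + (-1127125 + 2085015) = -9 + 957890 = 957881)
m(I) + j = 14529*(642 + 14529/100)/100 + 957881 = (14529/100)*(78729/100) + 957881 = 1143853641/10000 + 957881 = 10722663641/10000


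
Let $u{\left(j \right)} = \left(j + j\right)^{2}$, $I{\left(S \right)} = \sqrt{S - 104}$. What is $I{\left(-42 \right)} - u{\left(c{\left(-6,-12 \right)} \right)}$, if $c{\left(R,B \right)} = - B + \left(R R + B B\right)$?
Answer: $-147456 + i \sqrt{146} \approx -1.4746 \cdot 10^{5} + 12.083 i$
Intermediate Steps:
$I{\left(S \right)} = \sqrt{-104 + S}$
$c{\left(R,B \right)} = B^{2} + R^{2} - B$ ($c{\left(R,B \right)} = - B + \left(R^{2} + B^{2}\right) = - B + \left(B^{2} + R^{2}\right) = B^{2} + R^{2} - B$)
$u{\left(j \right)} = 4 j^{2}$ ($u{\left(j \right)} = \left(2 j\right)^{2} = 4 j^{2}$)
$I{\left(-42 \right)} - u{\left(c{\left(-6,-12 \right)} \right)} = \sqrt{-104 - 42} - 4 \left(\left(-12\right)^{2} + \left(-6\right)^{2} - -12\right)^{2} = \sqrt{-146} - 4 \left(144 + 36 + 12\right)^{2} = i \sqrt{146} - 4 \cdot 192^{2} = i \sqrt{146} - 4 \cdot 36864 = i \sqrt{146} - 147456 = -147456 + i \sqrt{146}$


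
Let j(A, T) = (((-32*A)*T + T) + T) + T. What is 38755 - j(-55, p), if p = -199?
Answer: 389592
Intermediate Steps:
j(A, T) = 3*T - 32*A*T (j(A, T) = ((-32*A*T + T) + T) + T = ((T - 32*A*T) + T) + T = (2*T - 32*A*T) + T = 3*T - 32*A*T)
38755 - j(-55, p) = 38755 - (-199)*(3 - 32*(-55)) = 38755 - (-199)*(3 + 1760) = 38755 - (-199)*1763 = 38755 - 1*(-350837) = 38755 + 350837 = 389592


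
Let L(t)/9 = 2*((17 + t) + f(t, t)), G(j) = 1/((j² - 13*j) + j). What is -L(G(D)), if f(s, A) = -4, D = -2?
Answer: -3285/14 ≈ -234.64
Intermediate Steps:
G(j) = 1/(j² - 12*j)
L(t) = 234 + 18*t (L(t) = 9*(2*((17 + t) - 4)) = 9*(2*(13 + t)) = 9*(26 + 2*t) = 234 + 18*t)
-L(G(D)) = -(234 + 18*(1/((-2)*(-12 - 2)))) = -(234 + 18*(-½/(-14))) = -(234 + 18*(-½*(-1/14))) = -(234 + 18*(1/28)) = -(234 + 9/14) = -1*3285/14 = -3285/14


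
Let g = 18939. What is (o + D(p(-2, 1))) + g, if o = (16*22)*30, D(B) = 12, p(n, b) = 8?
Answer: 29511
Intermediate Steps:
o = 10560 (o = 352*30 = 10560)
(o + D(p(-2, 1))) + g = (10560 + 12) + 18939 = 10572 + 18939 = 29511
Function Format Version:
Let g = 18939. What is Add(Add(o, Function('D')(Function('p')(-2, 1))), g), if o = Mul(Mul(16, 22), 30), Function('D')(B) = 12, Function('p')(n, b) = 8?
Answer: 29511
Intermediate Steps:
o = 10560 (o = Mul(352, 30) = 10560)
Add(Add(o, Function('D')(Function('p')(-2, 1))), g) = Add(Add(10560, 12), 18939) = Add(10572, 18939) = 29511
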